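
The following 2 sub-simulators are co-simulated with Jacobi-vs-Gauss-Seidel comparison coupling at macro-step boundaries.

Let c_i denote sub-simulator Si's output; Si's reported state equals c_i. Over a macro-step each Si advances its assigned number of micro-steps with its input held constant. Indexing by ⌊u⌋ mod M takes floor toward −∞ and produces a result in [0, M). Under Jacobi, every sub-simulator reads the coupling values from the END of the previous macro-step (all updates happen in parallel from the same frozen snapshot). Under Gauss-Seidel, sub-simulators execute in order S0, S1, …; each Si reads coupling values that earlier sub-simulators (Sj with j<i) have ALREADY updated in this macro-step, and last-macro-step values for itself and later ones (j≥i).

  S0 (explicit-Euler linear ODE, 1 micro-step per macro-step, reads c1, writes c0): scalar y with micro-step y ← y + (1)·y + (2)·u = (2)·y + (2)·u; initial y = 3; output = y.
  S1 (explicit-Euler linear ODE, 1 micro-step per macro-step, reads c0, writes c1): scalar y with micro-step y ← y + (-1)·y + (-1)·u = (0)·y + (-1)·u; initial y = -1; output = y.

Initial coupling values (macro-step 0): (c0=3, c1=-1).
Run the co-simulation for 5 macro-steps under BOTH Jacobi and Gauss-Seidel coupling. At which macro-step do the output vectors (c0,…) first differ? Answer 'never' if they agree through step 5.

first divergence at macro-step: 1

[Jacobi] macro 1: S0 reads c1=-1 → after 1×micro: 4; S1 reads c0=3 → after 1×micro: -3 ⇒ (c0=4, c1=-3)
[Jacobi] macro 2: S0 reads c1=-3 → after 1×micro: 2; S1 reads c0=4 → after 1×micro: -4 ⇒ (c0=2, c1=-4)
[Jacobi] macro 3: S0 reads c1=-4 → after 1×micro: -4; S1 reads c0=2 → after 1×micro: -2 ⇒ (c0=-4, c1=-2)
[Jacobi] macro 4: S0 reads c1=-2 → after 1×micro: -12; S1 reads c0=-4 → after 1×micro: 4 ⇒ (c0=-12, c1=4)
[Jacobi] macro 5: S0 reads c1=4 → after 1×micro: -16; S1 reads c0=-12 → after 1×micro: 12 ⇒ (c0=-16, c1=12)
[Gauss-Seidel] macro 1: S0 reads c1=-1 → after 1×micro: 4; S1 reads c0=4 → after 1×micro: -4 ⇒ (c0=4, c1=-4)
[Gauss-Seidel] macro 2: S0 reads c1=-4 → after 1×micro: 0; S1 reads c0=0 → after 1×micro: 0 ⇒ (c0=0, c1=0)
[Gauss-Seidel] macro 3: S0 reads c1=0 → after 1×micro: 0; S1 reads c0=0 → after 1×micro: 0 ⇒ (c0=0, c1=0)
[Gauss-Seidel] macro 4: S0 reads c1=0 → after 1×micro: 0; S1 reads c0=0 → after 1×micro: 0 ⇒ (c0=0, c1=0)
[Gauss-Seidel] macro 5: S0 reads c1=0 → after 1×micro: 0; S1 reads c0=0 → after 1×micro: 0 ⇒ (c0=0, c1=0)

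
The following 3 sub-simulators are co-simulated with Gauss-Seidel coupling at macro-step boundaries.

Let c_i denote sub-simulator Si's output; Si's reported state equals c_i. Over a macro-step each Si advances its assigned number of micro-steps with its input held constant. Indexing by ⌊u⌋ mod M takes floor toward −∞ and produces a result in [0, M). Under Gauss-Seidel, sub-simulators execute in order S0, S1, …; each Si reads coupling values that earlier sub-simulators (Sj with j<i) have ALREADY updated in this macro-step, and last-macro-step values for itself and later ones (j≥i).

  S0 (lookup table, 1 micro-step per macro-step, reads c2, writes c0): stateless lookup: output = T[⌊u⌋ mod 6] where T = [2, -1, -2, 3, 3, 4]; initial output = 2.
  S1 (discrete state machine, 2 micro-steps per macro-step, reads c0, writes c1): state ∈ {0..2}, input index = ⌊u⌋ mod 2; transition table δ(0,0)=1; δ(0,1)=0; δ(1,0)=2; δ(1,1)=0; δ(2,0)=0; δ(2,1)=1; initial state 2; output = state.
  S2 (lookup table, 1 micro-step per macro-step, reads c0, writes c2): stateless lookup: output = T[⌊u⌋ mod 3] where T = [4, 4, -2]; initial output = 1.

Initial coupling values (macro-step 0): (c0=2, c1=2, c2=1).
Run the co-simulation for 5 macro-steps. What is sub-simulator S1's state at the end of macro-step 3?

S1 state at macro-step 3 = 0

macro 1: S0 reads c2=1 → after 1×micro: -1; S1 reads c0=-1 → after 2×micro: 0; S2 reads c0=-1 → after 1×micro: -2 ⇒ (c0=-1, c1=0, c2=-2)
macro 2: S0 reads c2=-2 → after 1×micro: 3; S1 reads c0=3 → after 2×micro: 0; S2 reads c0=3 → after 1×micro: 4 ⇒ (c0=3, c1=0, c2=4)
macro 3: S0 reads c2=4 → after 1×micro: 3; S1 reads c0=3 → after 2×micro: 0; S2 reads c0=3 → after 1×micro: 4 ⇒ (c0=3, c1=0, c2=4)
macro 4: S0 reads c2=4 → after 1×micro: 3; S1 reads c0=3 → after 2×micro: 0; S2 reads c0=3 → after 1×micro: 4 ⇒ (c0=3, c1=0, c2=4)
macro 5: S0 reads c2=4 → after 1×micro: 3; S1 reads c0=3 → after 2×micro: 0; S2 reads c0=3 → after 1×micro: 4 ⇒ (c0=3, c1=0, c2=4)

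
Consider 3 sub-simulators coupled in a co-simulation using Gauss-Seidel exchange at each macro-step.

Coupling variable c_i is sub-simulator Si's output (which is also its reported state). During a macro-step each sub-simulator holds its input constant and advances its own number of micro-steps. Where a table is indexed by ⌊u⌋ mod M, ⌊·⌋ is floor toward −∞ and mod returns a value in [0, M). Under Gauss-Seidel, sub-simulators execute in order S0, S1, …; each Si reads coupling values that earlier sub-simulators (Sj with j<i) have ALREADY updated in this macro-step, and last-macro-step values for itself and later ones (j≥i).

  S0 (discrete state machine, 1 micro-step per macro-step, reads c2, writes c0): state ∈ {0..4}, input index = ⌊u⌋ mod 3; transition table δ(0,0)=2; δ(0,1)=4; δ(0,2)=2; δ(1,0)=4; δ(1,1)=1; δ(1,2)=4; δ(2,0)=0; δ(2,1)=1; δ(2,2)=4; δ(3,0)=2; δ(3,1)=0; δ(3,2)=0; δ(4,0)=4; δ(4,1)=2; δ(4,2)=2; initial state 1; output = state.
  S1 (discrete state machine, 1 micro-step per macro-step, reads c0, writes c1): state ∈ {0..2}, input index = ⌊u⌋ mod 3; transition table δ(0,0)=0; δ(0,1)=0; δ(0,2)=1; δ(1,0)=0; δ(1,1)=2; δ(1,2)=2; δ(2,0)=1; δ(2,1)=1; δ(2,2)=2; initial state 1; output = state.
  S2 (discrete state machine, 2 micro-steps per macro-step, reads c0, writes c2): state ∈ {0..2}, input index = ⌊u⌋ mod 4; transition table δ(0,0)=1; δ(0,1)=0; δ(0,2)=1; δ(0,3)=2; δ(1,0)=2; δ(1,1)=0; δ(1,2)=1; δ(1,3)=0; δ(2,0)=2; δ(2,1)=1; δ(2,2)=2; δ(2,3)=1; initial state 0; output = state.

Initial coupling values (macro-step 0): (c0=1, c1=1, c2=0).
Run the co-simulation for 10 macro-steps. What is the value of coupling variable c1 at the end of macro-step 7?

macro 1: S0 reads c2=0 → after 1×micro: 4; S1 reads c0=4 → after 1×micro: 2; S2 reads c0=4 → after 2×micro: 2 ⇒ (c0=4, c1=2, c2=2)
macro 2: S0 reads c2=2 → after 1×micro: 2; S1 reads c0=2 → after 1×micro: 2; S2 reads c0=2 → after 2×micro: 2 ⇒ (c0=2, c1=2, c2=2)
macro 3: S0 reads c2=2 → after 1×micro: 4; S1 reads c0=4 → after 1×micro: 1; S2 reads c0=4 → after 2×micro: 2 ⇒ (c0=4, c1=1, c2=2)
macro 4: S0 reads c2=2 → after 1×micro: 2; S1 reads c0=2 → after 1×micro: 2; S2 reads c0=2 → after 2×micro: 2 ⇒ (c0=2, c1=2, c2=2)
macro 5: S0 reads c2=2 → after 1×micro: 4; S1 reads c0=4 → after 1×micro: 1; S2 reads c0=4 → after 2×micro: 2 ⇒ (c0=4, c1=1, c2=2)
macro 6: S0 reads c2=2 → after 1×micro: 2; S1 reads c0=2 → after 1×micro: 2; S2 reads c0=2 → after 2×micro: 2 ⇒ (c0=2, c1=2, c2=2)
macro 7: S0 reads c2=2 → after 1×micro: 4; S1 reads c0=4 → after 1×micro: 1; S2 reads c0=4 → after 2×micro: 2 ⇒ (c0=4, c1=1, c2=2)
macro 8: S0 reads c2=2 → after 1×micro: 2; S1 reads c0=2 → after 1×micro: 2; S2 reads c0=2 → after 2×micro: 2 ⇒ (c0=2, c1=2, c2=2)
macro 9: S0 reads c2=2 → after 1×micro: 4; S1 reads c0=4 → after 1×micro: 1; S2 reads c0=4 → after 2×micro: 2 ⇒ (c0=4, c1=1, c2=2)
macro 10: S0 reads c2=2 → after 1×micro: 2; S1 reads c0=2 → after 1×micro: 2; S2 reads c0=2 → after 2×micro: 2 ⇒ (c0=2, c1=2, c2=2)

c1 at macro-step 7 = 1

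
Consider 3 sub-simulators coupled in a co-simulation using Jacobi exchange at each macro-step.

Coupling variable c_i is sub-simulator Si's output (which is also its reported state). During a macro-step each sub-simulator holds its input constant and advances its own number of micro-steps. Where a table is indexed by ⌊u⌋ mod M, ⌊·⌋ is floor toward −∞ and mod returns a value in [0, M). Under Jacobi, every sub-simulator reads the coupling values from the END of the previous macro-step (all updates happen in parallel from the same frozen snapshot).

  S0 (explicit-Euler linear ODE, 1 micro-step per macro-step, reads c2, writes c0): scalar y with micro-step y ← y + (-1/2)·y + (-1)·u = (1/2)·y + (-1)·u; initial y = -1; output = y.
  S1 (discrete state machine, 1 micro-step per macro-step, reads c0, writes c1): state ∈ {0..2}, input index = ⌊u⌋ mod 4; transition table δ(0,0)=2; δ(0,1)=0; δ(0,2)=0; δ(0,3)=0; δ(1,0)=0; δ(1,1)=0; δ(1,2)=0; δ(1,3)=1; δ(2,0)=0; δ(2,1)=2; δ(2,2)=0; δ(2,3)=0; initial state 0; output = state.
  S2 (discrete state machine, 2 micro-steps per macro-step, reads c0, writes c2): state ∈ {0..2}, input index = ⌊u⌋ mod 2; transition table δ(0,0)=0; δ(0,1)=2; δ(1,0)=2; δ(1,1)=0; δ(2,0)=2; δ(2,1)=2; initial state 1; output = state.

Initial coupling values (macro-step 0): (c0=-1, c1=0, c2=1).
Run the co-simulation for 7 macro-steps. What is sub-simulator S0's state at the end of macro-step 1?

S0 state at macro-step 1 = -3/2

macro 1: S0 reads c2=1 → after 1×micro: -3/2; S1 reads c0=-1 → after 1×micro: 0; S2 reads c0=-1 → after 2×micro: 2 ⇒ (c0=-3/2, c1=0, c2=2)
macro 2: S0 reads c2=2 → after 1×micro: -11/4; S1 reads c0=-3/2 → after 1×micro: 0; S2 reads c0=-3/2 → after 2×micro: 2 ⇒ (c0=-11/4, c1=0, c2=2)
macro 3: S0 reads c2=2 → after 1×micro: -27/8; S1 reads c0=-11/4 → after 1×micro: 0; S2 reads c0=-11/4 → after 2×micro: 2 ⇒ (c0=-27/8, c1=0, c2=2)
macro 4: S0 reads c2=2 → after 1×micro: -59/16; S1 reads c0=-27/8 → after 1×micro: 2; S2 reads c0=-27/8 → after 2×micro: 2 ⇒ (c0=-59/16, c1=2, c2=2)
macro 5: S0 reads c2=2 → after 1×micro: -123/32; S1 reads c0=-59/16 → after 1×micro: 0; S2 reads c0=-59/16 → after 2×micro: 2 ⇒ (c0=-123/32, c1=0, c2=2)
macro 6: S0 reads c2=2 → after 1×micro: -251/64; S1 reads c0=-123/32 → after 1×micro: 2; S2 reads c0=-123/32 → after 2×micro: 2 ⇒ (c0=-251/64, c1=2, c2=2)
macro 7: S0 reads c2=2 → after 1×micro: -507/128; S1 reads c0=-251/64 → after 1×micro: 0; S2 reads c0=-251/64 → after 2×micro: 2 ⇒ (c0=-507/128, c1=0, c2=2)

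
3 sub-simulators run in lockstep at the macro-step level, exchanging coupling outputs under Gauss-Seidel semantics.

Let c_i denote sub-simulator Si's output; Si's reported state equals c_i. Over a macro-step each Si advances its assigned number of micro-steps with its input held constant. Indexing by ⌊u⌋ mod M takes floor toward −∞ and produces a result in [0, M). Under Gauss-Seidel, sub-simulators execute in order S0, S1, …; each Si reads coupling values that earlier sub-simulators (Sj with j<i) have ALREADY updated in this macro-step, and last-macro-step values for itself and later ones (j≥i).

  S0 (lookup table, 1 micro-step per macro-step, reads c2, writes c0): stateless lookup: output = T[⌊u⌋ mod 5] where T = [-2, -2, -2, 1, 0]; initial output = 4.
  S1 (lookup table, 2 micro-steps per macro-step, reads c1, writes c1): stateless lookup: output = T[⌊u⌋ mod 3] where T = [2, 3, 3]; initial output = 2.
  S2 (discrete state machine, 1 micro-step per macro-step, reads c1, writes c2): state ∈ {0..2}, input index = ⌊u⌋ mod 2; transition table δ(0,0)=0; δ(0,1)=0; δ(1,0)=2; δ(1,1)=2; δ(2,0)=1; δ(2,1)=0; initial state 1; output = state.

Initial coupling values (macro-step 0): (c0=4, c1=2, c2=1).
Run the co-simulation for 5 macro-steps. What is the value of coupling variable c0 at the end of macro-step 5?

c0 at macro-step 5 = -2

macro 1: S0 reads c2=1 → after 1×micro: -2; S1 reads c1=2 → after 2×micro: 3; S2 reads c1=3 → after 1×micro: 2 ⇒ (c0=-2, c1=3, c2=2)
macro 2: S0 reads c2=2 → after 1×micro: -2; S1 reads c1=3 → after 2×micro: 2; S2 reads c1=2 → after 1×micro: 1 ⇒ (c0=-2, c1=2, c2=1)
macro 3: S0 reads c2=1 → after 1×micro: -2; S1 reads c1=2 → after 2×micro: 3; S2 reads c1=3 → after 1×micro: 2 ⇒ (c0=-2, c1=3, c2=2)
macro 4: S0 reads c2=2 → after 1×micro: -2; S1 reads c1=3 → after 2×micro: 2; S2 reads c1=2 → after 1×micro: 1 ⇒ (c0=-2, c1=2, c2=1)
macro 5: S0 reads c2=1 → after 1×micro: -2; S1 reads c1=2 → after 2×micro: 3; S2 reads c1=3 → after 1×micro: 2 ⇒ (c0=-2, c1=3, c2=2)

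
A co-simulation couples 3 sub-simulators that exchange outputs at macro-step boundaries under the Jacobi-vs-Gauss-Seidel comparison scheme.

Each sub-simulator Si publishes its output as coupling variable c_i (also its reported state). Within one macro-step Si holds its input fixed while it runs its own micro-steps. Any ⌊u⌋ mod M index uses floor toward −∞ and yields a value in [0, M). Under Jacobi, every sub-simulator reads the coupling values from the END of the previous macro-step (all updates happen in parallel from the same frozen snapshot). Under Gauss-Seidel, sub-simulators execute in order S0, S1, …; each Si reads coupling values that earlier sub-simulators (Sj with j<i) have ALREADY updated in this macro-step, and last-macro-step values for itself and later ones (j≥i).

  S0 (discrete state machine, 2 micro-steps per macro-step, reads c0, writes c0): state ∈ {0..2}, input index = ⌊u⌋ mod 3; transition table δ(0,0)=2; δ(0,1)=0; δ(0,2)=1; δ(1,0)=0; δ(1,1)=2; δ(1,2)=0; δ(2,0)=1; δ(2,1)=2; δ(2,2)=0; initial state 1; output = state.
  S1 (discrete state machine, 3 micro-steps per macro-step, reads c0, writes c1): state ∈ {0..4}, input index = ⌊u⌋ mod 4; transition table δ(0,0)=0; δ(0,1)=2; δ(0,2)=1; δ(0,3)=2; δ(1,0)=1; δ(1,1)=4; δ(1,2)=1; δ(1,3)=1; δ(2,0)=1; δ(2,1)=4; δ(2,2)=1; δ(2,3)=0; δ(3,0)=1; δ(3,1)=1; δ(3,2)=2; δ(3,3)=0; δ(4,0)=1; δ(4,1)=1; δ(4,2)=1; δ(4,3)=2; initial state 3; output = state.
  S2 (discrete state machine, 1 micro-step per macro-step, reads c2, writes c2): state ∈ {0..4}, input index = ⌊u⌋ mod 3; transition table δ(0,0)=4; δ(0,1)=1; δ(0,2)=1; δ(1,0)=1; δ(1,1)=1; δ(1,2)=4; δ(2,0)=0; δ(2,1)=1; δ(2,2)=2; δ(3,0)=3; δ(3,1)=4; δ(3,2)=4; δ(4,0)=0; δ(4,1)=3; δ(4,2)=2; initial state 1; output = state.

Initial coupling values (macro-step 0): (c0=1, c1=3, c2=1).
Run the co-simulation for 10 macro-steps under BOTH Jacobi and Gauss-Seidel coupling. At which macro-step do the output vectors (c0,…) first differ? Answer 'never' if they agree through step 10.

first divergence at macro-step: 2

[Jacobi] macro 1: S0 reads c0=1 → after 2×micro: 2; S1 reads c0=1 → after 3×micro: 1; S2 reads c2=1 → after 1×micro: 1 ⇒ (c0=2, c1=1, c2=1)
[Jacobi] macro 2: S0 reads c0=2 → after 2×micro: 1; S1 reads c0=2 → after 3×micro: 1; S2 reads c2=1 → after 1×micro: 1 ⇒ (c0=1, c1=1, c2=1)
[Jacobi] macro 3: S0 reads c0=1 → after 2×micro: 2; S1 reads c0=1 → after 3×micro: 4; S2 reads c2=1 → after 1×micro: 1 ⇒ (c0=2, c1=4, c2=1)
[Jacobi] macro 4: S0 reads c0=2 → after 2×micro: 1; S1 reads c0=2 → after 3×micro: 1; S2 reads c2=1 → after 1×micro: 1 ⇒ (c0=1, c1=1, c2=1)
[Jacobi] macro 5: S0 reads c0=1 → after 2×micro: 2; S1 reads c0=1 → after 3×micro: 4; S2 reads c2=1 → after 1×micro: 1 ⇒ (c0=2, c1=4, c2=1)
[Jacobi] macro 6: S0 reads c0=2 → after 2×micro: 1; S1 reads c0=2 → after 3×micro: 1; S2 reads c2=1 → after 1×micro: 1 ⇒ (c0=1, c1=1, c2=1)
[Jacobi] macro 7: S0 reads c0=1 → after 2×micro: 2; S1 reads c0=1 → after 3×micro: 4; S2 reads c2=1 → after 1×micro: 1 ⇒ (c0=2, c1=4, c2=1)
[Jacobi] macro 8: S0 reads c0=2 → after 2×micro: 1; S1 reads c0=2 → after 3×micro: 1; S2 reads c2=1 → after 1×micro: 1 ⇒ (c0=1, c1=1, c2=1)
[Jacobi] macro 9: S0 reads c0=1 → after 2×micro: 2; S1 reads c0=1 → after 3×micro: 4; S2 reads c2=1 → after 1×micro: 1 ⇒ (c0=2, c1=4, c2=1)
[Jacobi] macro 10: S0 reads c0=2 → after 2×micro: 1; S1 reads c0=2 → after 3×micro: 1; S2 reads c2=1 → after 1×micro: 1 ⇒ (c0=1, c1=1, c2=1)
[Gauss-Seidel] macro 1: S0 reads c0=1 → after 2×micro: 2; S1 reads c0=2 → after 3×micro: 1; S2 reads c2=1 → after 1×micro: 1 ⇒ (c0=2, c1=1, c2=1)
[Gauss-Seidel] macro 2: S0 reads c0=2 → after 2×micro: 1; S1 reads c0=1 → after 3×micro: 4; S2 reads c2=1 → after 1×micro: 1 ⇒ (c0=1, c1=4, c2=1)
[Gauss-Seidel] macro 3: S0 reads c0=1 → after 2×micro: 2; S1 reads c0=2 → after 3×micro: 1; S2 reads c2=1 → after 1×micro: 1 ⇒ (c0=2, c1=1, c2=1)
[Gauss-Seidel] macro 4: S0 reads c0=2 → after 2×micro: 1; S1 reads c0=1 → after 3×micro: 4; S2 reads c2=1 → after 1×micro: 1 ⇒ (c0=1, c1=4, c2=1)
[Gauss-Seidel] macro 5: S0 reads c0=1 → after 2×micro: 2; S1 reads c0=2 → after 3×micro: 1; S2 reads c2=1 → after 1×micro: 1 ⇒ (c0=2, c1=1, c2=1)
[Gauss-Seidel] macro 6: S0 reads c0=2 → after 2×micro: 1; S1 reads c0=1 → after 3×micro: 4; S2 reads c2=1 → after 1×micro: 1 ⇒ (c0=1, c1=4, c2=1)
[Gauss-Seidel] macro 7: S0 reads c0=1 → after 2×micro: 2; S1 reads c0=2 → after 3×micro: 1; S2 reads c2=1 → after 1×micro: 1 ⇒ (c0=2, c1=1, c2=1)
[Gauss-Seidel] macro 8: S0 reads c0=2 → after 2×micro: 1; S1 reads c0=1 → after 3×micro: 4; S2 reads c2=1 → after 1×micro: 1 ⇒ (c0=1, c1=4, c2=1)
[Gauss-Seidel] macro 9: S0 reads c0=1 → after 2×micro: 2; S1 reads c0=2 → after 3×micro: 1; S2 reads c2=1 → after 1×micro: 1 ⇒ (c0=2, c1=1, c2=1)
[Gauss-Seidel] macro 10: S0 reads c0=2 → after 2×micro: 1; S1 reads c0=1 → after 3×micro: 4; S2 reads c2=1 → after 1×micro: 1 ⇒ (c0=1, c1=4, c2=1)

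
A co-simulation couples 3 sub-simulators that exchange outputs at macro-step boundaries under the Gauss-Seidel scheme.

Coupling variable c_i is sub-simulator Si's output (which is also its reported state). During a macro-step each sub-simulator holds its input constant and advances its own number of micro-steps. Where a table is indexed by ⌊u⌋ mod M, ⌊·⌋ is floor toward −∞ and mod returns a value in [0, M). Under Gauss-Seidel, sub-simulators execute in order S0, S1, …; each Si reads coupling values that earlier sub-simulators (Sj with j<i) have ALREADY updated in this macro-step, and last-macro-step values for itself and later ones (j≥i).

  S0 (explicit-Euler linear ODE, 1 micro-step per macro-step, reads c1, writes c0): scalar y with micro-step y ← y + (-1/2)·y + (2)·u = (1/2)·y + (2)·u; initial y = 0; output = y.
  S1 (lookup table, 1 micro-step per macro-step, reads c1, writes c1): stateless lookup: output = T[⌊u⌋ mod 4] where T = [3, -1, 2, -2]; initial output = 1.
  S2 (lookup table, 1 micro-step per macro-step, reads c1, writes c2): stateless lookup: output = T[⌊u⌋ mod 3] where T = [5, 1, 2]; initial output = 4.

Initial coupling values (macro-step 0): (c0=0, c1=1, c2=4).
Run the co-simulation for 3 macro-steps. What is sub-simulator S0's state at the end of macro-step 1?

S0 state at macro-step 1 = 2

macro 1: S0 reads c1=1 → after 1×micro: 2; S1 reads c1=1 → after 1×micro: -1; S2 reads c1=-1 → after 1×micro: 2 ⇒ (c0=2, c1=-1, c2=2)
macro 2: S0 reads c1=-1 → after 1×micro: -1; S1 reads c1=-1 → after 1×micro: -2; S2 reads c1=-2 → after 1×micro: 1 ⇒ (c0=-1, c1=-2, c2=1)
macro 3: S0 reads c1=-2 → after 1×micro: -9/2; S1 reads c1=-2 → after 1×micro: 2; S2 reads c1=2 → after 1×micro: 2 ⇒ (c0=-9/2, c1=2, c2=2)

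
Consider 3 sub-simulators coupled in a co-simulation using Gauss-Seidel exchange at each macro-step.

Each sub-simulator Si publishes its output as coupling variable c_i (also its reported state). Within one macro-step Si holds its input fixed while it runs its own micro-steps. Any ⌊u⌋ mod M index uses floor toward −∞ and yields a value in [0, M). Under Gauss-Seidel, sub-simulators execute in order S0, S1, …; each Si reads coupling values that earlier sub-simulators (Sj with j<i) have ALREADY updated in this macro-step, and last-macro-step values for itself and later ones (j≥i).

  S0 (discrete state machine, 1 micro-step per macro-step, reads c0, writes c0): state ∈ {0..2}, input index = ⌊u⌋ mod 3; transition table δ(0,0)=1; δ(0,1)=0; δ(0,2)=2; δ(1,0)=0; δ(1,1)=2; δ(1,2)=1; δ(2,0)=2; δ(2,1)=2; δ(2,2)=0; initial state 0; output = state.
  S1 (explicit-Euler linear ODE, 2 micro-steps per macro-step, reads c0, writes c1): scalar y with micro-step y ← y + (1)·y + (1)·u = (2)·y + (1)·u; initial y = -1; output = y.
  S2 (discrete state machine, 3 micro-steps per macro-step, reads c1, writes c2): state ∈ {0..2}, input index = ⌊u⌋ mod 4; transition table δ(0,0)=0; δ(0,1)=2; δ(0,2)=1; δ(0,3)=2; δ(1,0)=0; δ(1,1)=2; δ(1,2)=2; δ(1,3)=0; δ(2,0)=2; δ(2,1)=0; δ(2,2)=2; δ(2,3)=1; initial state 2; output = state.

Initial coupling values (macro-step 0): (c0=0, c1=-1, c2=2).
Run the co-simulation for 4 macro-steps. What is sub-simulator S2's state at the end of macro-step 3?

S2 state at macro-step 3 = 2

macro 1: S0 reads c0=0 → after 1×micro: 1; S1 reads c0=1 → after 2×micro: -1; S2 reads c1=-1 → after 3×micro: 2 ⇒ (c0=1, c1=-1, c2=2)
macro 2: S0 reads c0=1 → after 1×micro: 2; S1 reads c0=2 → after 2×micro: 2; S2 reads c1=2 → after 3×micro: 2 ⇒ (c0=2, c1=2, c2=2)
macro 3: S0 reads c0=2 → after 1×micro: 0; S1 reads c0=0 → after 2×micro: 8; S2 reads c1=8 → after 3×micro: 2 ⇒ (c0=0, c1=8, c2=2)
macro 4: S0 reads c0=0 → after 1×micro: 1; S1 reads c0=1 → after 2×micro: 35; S2 reads c1=35 → after 3×micro: 2 ⇒ (c0=1, c1=35, c2=2)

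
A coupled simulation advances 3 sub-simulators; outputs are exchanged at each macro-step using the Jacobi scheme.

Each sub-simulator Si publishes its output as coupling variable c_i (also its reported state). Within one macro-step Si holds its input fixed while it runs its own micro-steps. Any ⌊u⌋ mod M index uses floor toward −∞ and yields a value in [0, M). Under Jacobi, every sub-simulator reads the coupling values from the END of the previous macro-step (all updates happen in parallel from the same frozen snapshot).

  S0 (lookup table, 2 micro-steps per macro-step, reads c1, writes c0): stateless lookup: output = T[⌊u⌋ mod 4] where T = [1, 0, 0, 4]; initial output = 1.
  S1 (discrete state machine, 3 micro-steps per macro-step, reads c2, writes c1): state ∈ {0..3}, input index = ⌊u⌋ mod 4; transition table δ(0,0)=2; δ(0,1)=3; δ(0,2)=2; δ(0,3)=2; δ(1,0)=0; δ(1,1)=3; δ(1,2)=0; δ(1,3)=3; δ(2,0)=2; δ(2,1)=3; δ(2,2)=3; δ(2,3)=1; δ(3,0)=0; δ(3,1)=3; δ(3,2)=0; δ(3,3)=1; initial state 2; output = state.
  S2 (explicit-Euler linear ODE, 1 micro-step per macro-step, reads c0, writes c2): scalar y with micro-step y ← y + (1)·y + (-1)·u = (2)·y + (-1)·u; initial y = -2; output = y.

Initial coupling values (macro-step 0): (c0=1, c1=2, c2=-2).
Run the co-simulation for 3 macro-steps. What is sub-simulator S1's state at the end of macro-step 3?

S1 state at macro-step 3 = 3

macro 1: S0 reads c1=2 → after 2×micro: 0; S1 reads c2=-2 → after 3×micro: 2; S2 reads c0=1 → after 1×micro: -5 ⇒ (c0=0, c1=2, c2=-5)
macro 2: S0 reads c1=2 → after 2×micro: 0; S1 reads c2=-5 → after 3×micro: 1; S2 reads c0=0 → after 1×micro: -10 ⇒ (c0=0, c1=1, c2=-10)
macro 3: S0 reads c1=1 → after 2×micro: 0; S1 reads c2=-10 → after 3×micro: 3; S2 reads c0=0 → after 1×micro: -20 ⇒ (c0=0, c1=3, c2=-20)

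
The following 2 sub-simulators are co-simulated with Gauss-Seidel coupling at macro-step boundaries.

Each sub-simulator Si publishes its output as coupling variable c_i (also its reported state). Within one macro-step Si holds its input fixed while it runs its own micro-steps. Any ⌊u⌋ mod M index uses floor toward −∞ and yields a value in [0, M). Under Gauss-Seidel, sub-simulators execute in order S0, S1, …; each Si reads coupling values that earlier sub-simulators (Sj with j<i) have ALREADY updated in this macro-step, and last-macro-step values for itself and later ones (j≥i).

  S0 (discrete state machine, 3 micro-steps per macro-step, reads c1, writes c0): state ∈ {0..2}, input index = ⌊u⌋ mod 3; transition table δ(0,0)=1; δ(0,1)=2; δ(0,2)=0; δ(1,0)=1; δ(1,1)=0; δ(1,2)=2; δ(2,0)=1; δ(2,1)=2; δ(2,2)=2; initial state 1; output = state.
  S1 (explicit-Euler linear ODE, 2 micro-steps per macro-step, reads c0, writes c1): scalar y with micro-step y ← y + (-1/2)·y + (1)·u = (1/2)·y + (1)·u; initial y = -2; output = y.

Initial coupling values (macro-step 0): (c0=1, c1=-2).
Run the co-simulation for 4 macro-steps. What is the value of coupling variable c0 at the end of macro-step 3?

c0 at macro-step 3 = 1

macro 1: S0 reads c1=-2 → after 3×micro: 2; S1 reads c0=2 → after 2×micro: 5/2 ⇒ (c0=2, c1=5/2)
macro 2: S0 reads c1=5/2 → after 3×micro: 2; S1 reads c0=2 → after 2×micro: 29/8 ⇒ (c0=2, c1=29/8)
macro 3: S0 reads c1=29/8 → after 3×micro: 1; S1 reads c0=1 → after 2×micro: 77/32 ⇒ (c0=1, c1=77/32)
macro 4: S0 reads c1=77/32 → after 3×micro: 2; S1 reads c0=2 → after 2×micro: 461/128 ⇒ (c0=2, c1=461/128)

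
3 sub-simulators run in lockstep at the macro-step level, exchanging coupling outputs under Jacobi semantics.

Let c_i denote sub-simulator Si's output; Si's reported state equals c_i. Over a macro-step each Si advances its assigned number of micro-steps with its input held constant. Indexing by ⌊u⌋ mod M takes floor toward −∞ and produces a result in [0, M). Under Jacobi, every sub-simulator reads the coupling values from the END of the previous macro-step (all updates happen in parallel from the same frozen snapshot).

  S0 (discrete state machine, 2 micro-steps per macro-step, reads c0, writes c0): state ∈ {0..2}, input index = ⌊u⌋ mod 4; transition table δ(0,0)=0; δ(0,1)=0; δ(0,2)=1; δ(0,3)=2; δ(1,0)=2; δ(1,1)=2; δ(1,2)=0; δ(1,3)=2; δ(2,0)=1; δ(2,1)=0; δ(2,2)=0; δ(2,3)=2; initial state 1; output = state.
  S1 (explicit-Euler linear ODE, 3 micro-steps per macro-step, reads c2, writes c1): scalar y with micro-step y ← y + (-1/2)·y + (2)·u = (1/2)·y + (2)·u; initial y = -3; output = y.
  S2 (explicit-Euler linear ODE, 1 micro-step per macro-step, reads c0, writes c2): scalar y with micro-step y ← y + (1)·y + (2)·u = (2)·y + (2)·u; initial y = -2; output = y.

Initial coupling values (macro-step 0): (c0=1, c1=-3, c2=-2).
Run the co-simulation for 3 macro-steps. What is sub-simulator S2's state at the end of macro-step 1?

macro 1: S0 reads c0=1 → after 2×micro: 0; S1 reads c2=-2 → after 3×micro: -59/8; S2 reads c0=1 → after 1×micro: -2 ⇒ (c0=0, c1=-59/8, c2=-2)
macro 2: S0 reads c0=0 → after 2×micro: 0; S1 reads c2=-2 → after 3×micro: -507/64; S2 reads c0=0 → after 1×micro: -4 ⇒ (c0=0, c1=-507/64, c2=-4)
macro 3: S0 reads c0=0 → after 2×micro: 0; S1 reads c2=-4 → after 3×micro: -7675/512; S2 reads c0=0 → after 1×micro: -8 ⇒ (c0=0, c1=-7675/512, c2=-8)

S2 state at macro-step 1 = -2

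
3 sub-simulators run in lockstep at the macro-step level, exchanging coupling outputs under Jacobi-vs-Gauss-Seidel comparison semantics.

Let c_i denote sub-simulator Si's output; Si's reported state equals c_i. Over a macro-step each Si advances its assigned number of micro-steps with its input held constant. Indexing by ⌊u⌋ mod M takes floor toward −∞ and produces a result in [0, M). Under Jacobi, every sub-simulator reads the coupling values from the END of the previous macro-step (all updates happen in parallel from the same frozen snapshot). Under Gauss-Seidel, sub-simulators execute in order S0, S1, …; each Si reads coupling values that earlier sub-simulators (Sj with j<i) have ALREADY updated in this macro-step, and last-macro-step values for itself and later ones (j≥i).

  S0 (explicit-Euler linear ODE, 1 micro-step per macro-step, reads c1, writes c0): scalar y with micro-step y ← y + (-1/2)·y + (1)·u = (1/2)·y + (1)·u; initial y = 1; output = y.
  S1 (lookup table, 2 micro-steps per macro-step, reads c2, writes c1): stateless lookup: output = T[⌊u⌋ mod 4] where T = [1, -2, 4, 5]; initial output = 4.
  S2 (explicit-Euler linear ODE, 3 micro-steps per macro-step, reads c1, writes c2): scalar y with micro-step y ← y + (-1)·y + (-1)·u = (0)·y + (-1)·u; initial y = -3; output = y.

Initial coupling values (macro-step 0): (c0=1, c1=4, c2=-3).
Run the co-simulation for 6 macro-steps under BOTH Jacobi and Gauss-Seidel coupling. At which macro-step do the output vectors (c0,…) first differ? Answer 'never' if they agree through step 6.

first divergence at macro-step: 1

[Jacobi] macro 1: S0 reads c1=4 → after 1×micro: 9/2; S1 reads c2=-3 → after 2×micro: -2; S2 reads c1=4 → after 3×micro: -4 ⇒ (c0=9/2, c1=-2, c2=-4)
[Jacobi] macro 2: S0 reads c1=-2 → after 1×micro: 1/4; S1 reads c2=-4 → after 2×micro: 1; S2 reads c1=-2 → after 3×micro: 2 ⇒ (c0=1/4, c1=1, c2=2)
[Jacobi] macro 3: S0 reads c1=1 → after 1×micro: 9/8; S1 reads c2=2 → after 2×micro: 4; S2 reads c1=1 → after 3×micro: -1 ⇒ (c0=9/8, c1=4, c2=-1)
[Jacobi] macro 4: S0 reads c1=4 → after 1×micro: 73/16; S1 reads c2=-1 → after 2×micro: 5; S2 reads c1=4 → after 3×micro: -4 ⇒ (c0=73/16, c1=5, c2=-4)
[Jacobi] macro 5: S0 reads c1=5 → after 1×micro: 233/32; S1 reads c2=-4 → after 2×micro: 1; S2 reads c1=5 → after 3×micro: -5 ⇒ (c0=233/32, c1=1, c2=-5)
[Jacobi] macro 6: S0 reads c1=1 → after 1×micro: 297/64; S1 reads c2=-5 → after 2×micro: 5; S2 reads c1=1 → after 3×micro: -1 ⇒ (c0=297/64, c1=5, c2=-1)
[Gauss-Seidel] macro 1: S0 reads c1=4 → after 1×micro: 9/2; S1 reads c2=-3 → after 2×micro: -2; S2 reads c1=-2 → after 3×micro: 2 ⇒ (c0=9/2, c1=-2, c2=2)
[Gauss-Seidel] macro 2: S0 reads c1=-2 → after 1×micro: 1/4; S1 reads c2=2 → after 2×micro: 4; S2 reads c1=4 → after 3×micro: -4 ⇒ (c0=1/4, c1=4, c2=-4)
[Gauss-Seidel] macro 3: S0 reads c1=4 → after 1×micro: 33/8; S1 reads c2=-4 → after 2×micro: 1; S2 reads c1=1 → after 3×micro: -1 ⇒ (c0=33/8, c1=1, c2=-1)
[Gauss-Seidel] macro 4: S0 reads c1=1 → after 1×micro: 49/16; S1 reads c2=-1 → after 2×micro: 5; S2 reads c1=5 → after 3×micro: -5 ⇒ (c0=49/16, c1=5, c2=-5)
[Gauss-Seidel] macro 5: S0 reads c1=5 → after 1×micro: 209/32; S1 reads c2=-5 → after 2×micro: 5; S2 reads c1=5 → after 3×micro: -5 ⇒ (c0=209/32, c1=5, c2=-5)
[Gauss-Seidel] macro 6: S0 reads c1=5 → after 1×micro: 529/64; S1 reads c2=-5 → after 2×micro: 5; S2 reads c1=5 → after 3×micro: -5 ⇒ (c0=529/64, c1=5, c2=-5)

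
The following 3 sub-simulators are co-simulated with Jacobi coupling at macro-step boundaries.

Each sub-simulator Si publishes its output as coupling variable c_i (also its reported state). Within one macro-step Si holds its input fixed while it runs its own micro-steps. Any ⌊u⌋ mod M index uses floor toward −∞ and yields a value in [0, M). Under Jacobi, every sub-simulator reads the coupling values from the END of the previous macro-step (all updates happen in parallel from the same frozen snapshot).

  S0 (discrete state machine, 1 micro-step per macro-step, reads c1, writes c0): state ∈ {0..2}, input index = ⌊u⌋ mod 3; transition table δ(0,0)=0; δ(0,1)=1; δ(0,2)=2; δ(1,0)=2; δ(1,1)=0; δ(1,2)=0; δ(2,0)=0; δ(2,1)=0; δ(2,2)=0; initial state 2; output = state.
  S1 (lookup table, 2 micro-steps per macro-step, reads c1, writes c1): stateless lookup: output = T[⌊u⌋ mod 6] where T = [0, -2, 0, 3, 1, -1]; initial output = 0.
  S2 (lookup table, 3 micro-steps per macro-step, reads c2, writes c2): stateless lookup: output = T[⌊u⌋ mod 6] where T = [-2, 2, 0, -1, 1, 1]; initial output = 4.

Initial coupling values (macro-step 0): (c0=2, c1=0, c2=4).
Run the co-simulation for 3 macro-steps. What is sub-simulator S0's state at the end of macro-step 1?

S0 state at macro-step 1 = 0

macro 1: S0 reads c1=0 → after 1×micro: 0; S1 reads c1=0 → after 2×micro: 0; S2 reads c2=4 → after 3×micro: 1 ⇒ (c0=0, c1=0, c2=1)
macro 2: S0 reads c1=0 → after 1×micro: 0; S1 reads c1=0 → after 2×micro: 0; S2 reads c2=1 → after 3×micro: 2 ⇒ (c0=0, c1=0, c2=2)
macro 3: S0 reads c1=0 → after 1×micro: 0; S1 reads c1=0 → after 2×micro: 0; S2 reads c2=2 → after 3×micro: 0 ⇒ (c0=0, c1=0, c2=0)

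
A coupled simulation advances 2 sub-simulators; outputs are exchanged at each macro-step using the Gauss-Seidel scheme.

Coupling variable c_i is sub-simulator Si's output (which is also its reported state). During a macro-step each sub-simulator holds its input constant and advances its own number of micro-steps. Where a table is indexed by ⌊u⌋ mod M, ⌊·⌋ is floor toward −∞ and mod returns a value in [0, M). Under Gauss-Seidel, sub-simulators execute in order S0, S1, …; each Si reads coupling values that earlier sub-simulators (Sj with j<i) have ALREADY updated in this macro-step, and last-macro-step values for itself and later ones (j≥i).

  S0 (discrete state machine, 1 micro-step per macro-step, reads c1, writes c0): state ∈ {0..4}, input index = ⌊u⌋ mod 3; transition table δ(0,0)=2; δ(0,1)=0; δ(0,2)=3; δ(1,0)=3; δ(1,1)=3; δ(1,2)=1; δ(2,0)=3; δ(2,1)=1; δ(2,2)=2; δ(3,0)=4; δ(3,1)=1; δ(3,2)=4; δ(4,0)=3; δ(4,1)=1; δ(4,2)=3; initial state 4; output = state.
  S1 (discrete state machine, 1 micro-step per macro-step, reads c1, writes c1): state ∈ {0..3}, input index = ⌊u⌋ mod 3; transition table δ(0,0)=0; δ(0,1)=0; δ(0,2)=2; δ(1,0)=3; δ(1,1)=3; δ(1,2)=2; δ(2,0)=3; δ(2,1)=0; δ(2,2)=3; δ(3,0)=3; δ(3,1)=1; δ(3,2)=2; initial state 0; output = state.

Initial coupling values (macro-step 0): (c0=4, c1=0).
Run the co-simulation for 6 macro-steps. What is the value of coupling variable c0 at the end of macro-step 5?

macro 1: S0 reads c1=0 → after 1×micro: 3; S1 reads c1=0 → after 1×micro: 0 ⇒ (c0=3, c1=0)
macro 2: S0 reads c1=0 → after 1×micro: 4; S1 reads c1=0 → after 1×micro: 0 ⇒ (c0=4, c1=0)
macro 3: S0 reads c1=0 → after 1×micro: 3; S1 reads c1=0 → after 1×micro: 0 ⇒ (c0=3, c1=0)
macro 4: S0 reads c1=0 → after 1×micro: 4; S1 reads c1=0 → after 1×micro: 0 ⇒ (c0=4, c1=0)
macro 5: S0 reads c1=0 → after 1×micro: 3; S1 reads c1=0 → after 1×micro: 0 ⇒ (c0=3, c1=0)
macro 6: S0 reads c1=0 → after 1×micro: 4; S1 reads c1=0 → after 1×micro: 0 ⇒ (c0=4, c1=0)

c0 at macro-step 5 = 3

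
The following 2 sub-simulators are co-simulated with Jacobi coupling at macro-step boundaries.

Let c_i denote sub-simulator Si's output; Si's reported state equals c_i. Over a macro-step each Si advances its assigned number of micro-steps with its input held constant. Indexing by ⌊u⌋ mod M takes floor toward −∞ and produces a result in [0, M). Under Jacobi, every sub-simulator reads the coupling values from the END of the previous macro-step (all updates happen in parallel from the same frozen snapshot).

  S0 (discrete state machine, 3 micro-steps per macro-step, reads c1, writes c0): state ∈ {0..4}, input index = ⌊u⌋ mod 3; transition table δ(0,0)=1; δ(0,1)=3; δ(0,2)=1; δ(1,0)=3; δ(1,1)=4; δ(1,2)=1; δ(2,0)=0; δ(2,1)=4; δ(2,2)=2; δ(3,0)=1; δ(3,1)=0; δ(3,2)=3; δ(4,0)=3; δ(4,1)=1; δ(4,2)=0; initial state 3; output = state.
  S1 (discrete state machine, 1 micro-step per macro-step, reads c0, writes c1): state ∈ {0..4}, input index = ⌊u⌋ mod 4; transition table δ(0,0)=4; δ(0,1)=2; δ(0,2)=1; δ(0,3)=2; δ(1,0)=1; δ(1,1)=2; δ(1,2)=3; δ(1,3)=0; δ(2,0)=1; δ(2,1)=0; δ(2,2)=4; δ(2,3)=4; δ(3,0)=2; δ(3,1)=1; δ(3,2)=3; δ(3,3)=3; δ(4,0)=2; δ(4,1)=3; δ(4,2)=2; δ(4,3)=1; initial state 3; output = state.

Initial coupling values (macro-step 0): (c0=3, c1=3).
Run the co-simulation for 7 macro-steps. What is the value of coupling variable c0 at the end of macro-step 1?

macro 1: S0 reads c1=3 → after 3×micro: 1; S1 reads c0=3 → after 1×micro: 3 ⇒ (c0=1, c1=3)
macro 2: S0 reads c1=3 → after 3×micro: 3; S1 reads c0=1 → after 1×micro: 1 ⇒ (c0=3, c1=1)
macro 3: S0 reads c1=1 → after 3×micro: 0; S1 reads c0=3 → after 1×micro: 0 ⇒ (c0=0, c1=0)
macro 4: S0 reads c1=0 → after 3×micro: 1; S1 reads c0=0 → after 1×micro: 4 ⇒ (c0=1, c1=4)
macro 5: S0 reads c1=4 → after 3×micro: 4; S1 reads c0=1 → after 1×micro: 3 ⇒ (c0=4, c1=3)
macro 6: S0 reads c1=3 → after 3×micro: 3; S1 reads c0=4 → after 1×micro: 2 ⇒ (c0=3, c1=2)
macro 7: S0 reads c1=2 → after 3×micro: 3; S1 reads c0=3 → after 1×micro: 4 ⇒ (c0=3, c1=4)

c0 at macro-step 1 = 1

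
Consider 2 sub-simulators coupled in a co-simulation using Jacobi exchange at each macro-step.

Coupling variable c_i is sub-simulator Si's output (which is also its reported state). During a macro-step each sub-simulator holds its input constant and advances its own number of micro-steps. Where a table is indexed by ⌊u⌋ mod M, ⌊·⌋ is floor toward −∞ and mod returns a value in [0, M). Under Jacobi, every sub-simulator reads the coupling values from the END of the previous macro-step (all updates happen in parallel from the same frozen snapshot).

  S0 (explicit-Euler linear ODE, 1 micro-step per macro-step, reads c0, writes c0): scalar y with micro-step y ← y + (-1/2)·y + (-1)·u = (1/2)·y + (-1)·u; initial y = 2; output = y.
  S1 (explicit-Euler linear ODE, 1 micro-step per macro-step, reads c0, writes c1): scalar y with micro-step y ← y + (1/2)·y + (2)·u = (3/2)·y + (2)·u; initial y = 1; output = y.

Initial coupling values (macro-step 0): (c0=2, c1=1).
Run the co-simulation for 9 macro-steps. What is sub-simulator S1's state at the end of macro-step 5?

S1 state at macro-step 5 = 731/32

macro 1: S0 reads c0=2 → after 1×micro: -1; S1 reads c0=2 → after 1×micro: 11/2 ⇒ (c0=-1, c1=11/2)
macro 2: S0 reads c0=-1 → after 1×micro: 1/2; S1 reads c0=-1 → after 1×micro: 25/4 ⇒ (c0=1/2, c1=25/4)
macro 3: S0 reads c0=1/2 → after 1×micro: -1/4; S1 reads c0=1/2 → after 1×micro: 83/8 ⇒ (c0=-1/4, c1=83/8)
macro 4: S0 reads c0=-1/4 → after 1×micro: 1/8; S1 reads c0=-1/4 → after 1×micro: 241/16 ⇒ (c0=1/8, c1=241/16)
macro 5: S0 reads c0=1/8 → after 1×micro: -1/16; S1 reads c0=1/8 → after 1×micro: 731/32 ⇒ (c0=-1/16, c1=731/32)
macro 6: S0 reads c0=-1/16 → after 1×micro: 1/32; S1 reads c0=-1/16 → after 1×micro: 2185/64 ⇒ (c0=1/32, c1=2185/64)
macro 7: S0 reads c0=1/32 → after 1×micro: -1/64; S1 reads c0=1/32 → after 1×micro: 6563/128 ⇒ (c0=-1/64, c1=6563/128)
macro 8: S0 reads c0=-1/64 → after 1×micro: 1/128; S1 reads c0=-1/64 → after 1×micro: 19681/256 ⇒ (c0=1/128, c1=19681/256)
macro 9: S0 reads c0=1/128 → after 1×micro: -1/256; S1 reads c0=1/128 → after 1×micro: 59051/512 ⇒ (c0=-1/256, c1=59051/512)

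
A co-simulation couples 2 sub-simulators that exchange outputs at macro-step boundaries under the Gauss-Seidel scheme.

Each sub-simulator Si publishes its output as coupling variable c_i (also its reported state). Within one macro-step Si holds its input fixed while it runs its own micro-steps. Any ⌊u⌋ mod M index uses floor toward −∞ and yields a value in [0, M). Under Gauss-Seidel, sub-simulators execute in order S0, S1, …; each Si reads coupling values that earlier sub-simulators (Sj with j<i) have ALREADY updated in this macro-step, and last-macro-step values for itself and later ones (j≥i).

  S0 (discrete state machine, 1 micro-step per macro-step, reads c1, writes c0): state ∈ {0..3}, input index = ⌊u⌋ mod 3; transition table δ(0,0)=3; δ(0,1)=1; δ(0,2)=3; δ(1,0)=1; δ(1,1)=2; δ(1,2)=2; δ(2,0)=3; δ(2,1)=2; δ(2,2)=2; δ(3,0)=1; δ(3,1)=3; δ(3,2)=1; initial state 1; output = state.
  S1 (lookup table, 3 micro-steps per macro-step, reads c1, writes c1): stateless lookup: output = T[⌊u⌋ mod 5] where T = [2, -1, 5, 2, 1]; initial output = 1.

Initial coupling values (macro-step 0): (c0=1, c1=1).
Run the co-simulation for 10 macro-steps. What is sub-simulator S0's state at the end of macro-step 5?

macro 1: S0 reads c1=1 → after 1×micro: 2; S1 reads c1=1 → after 3×micro: -1 ⇒ (c0=2, c1=-1)
macro 2: S0 reads c1=-1 → after 1×micro: 2; S1 reads c1=-1 → after 3×micro: 1 ⇒ (c0=2, c1=1)
macro 3: S0 reads c1=1 → after 1×micro: 2; S1 reads c1=1 → after 3×micro: -1 ⇒ (c0=2, c1=-1)
macro 4: S0 reads c1=-1 → after 1×micro: 2; S1 reads c1=-1 → after 3×micro: 1 ⇒ (c0=2, c1=1)
macro 5: S0 reads c1=1 → after 1×micro: 2; S1 reads c1=1 → after 3×micro: -1 ⇒ (c0=2, c1=-1)
macro 6: S0 reads c1=-1 → after 1×micro: 2; S1 reads c1=-1 → after 3×micro: 1 ⇒ (c0=2, c1=1)
macro 7: S0 reads c1=1 → after 1×micro: 2; S1 reads c1=1 → after 3×micro: -1 ⇒ (c0=2, c1=-1)
macro 8: S0 reads c1=-1 → after 1×micro: 2; S1 reads c1=-1 → after 3×micro: 1 ⇒ (c0=2, c1=1)
macro 9: S0 reads c1=1 → after 1×micro: 2; S1 reads c1=1 → after 3×micro: -1 ⇒ (c0=2, c1=-1)
macro 10: S0 reads c1=-1 → after 1×micro: 2; S1 reads c1=-1 → after 3×micro: 1 ⇒ (c0=2, c1=1)

S0 state at macro-step 5 = 2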